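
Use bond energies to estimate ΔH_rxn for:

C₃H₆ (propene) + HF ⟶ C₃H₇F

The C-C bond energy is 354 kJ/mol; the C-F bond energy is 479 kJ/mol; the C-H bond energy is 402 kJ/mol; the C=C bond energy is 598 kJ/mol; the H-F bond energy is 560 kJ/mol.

Bonds broken (reactants):
  C-C: 1 × 354 = 354
  C-H: 6 × 402 = 2412
  C=C: 1 × 598 = 598
  H-F: 1 × 560 = 560
  Σ(broken) = 3924 kJ
Bonds formed (products):
  C-C: 2 × 354 = 708
  C-F: 1 × 479 = 479
  C-H: 7 × 402 = 2814
  Σ(formed) = 4001 kJ
ΔH = Σ(broken) − Σ(formed) = 3924 − 4001 = −77 kJ

ΔH ≈ −77 kJ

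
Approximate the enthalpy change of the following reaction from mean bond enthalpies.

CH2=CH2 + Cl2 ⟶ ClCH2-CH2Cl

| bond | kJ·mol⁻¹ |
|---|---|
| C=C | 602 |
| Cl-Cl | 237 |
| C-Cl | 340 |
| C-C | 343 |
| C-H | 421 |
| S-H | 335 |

Bonds broken (reactants):
  C-H: 4 × 421 = 1684
  C=C: 1 × 602 = 602
  Cl-Cl: 1 × 237 = 237
  Σ(broken) = 2523 kJ
Bonds formed (products):
  C-C: 1 × 343 = 343
  C-Cl: 2 × 340 = 680
  C-H: 4 × 421 = 1684
  Σ(formed) = 2707 kJ
ΔH = Σ(broken) − Σ(formed) = 2523 − 2707 = −184 kJ

ΔH ≈ −184 kJ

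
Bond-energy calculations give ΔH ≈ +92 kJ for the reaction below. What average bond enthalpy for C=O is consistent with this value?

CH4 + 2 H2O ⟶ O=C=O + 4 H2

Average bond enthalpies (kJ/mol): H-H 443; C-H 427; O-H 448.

D(C=O) ≈ 818 kJ/mol

Let D be the C=O bond energy.
Σ(broken) = 4×427 + 4×448 = 3500
Σ(formed) = 2×D + 4×443 = 1772 + 2D
ΔH = Σ(broken) − Σ(formed) = (3500) − (1772 + 2D) = +1728 − 2D
Setting this equal to +92 kJ gives 2D = 1636, so D = 818 kJ/mol.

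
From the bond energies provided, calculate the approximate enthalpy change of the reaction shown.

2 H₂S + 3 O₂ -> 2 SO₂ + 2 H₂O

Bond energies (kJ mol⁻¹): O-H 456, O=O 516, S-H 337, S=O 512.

Bonds broken (reactants):
  O=O: 3 × 516 = 1548
  S-H: 4 × 337 = 1348
  Σ(broken) = 2896 kJ
Bonds formed (products):
  O-H: 4 × 456 = 1824
  S=O: 4 × 512 = 2048
  Σ(formed) = 3872 kJ
ΔH = Σ(broken) − Σ(formed) = 2896 − 3872 = −976 kJ

ΔH ≈ −976 kJ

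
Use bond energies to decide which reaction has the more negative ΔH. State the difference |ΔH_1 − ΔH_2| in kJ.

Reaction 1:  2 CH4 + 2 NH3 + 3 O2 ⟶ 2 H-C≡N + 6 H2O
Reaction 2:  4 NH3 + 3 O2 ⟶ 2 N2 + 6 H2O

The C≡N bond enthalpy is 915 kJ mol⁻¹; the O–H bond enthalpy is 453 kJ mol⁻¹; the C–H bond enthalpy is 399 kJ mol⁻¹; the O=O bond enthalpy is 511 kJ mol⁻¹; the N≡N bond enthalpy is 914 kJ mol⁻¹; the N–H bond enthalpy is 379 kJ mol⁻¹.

Reaction 1:
  Bonds broken (reactants):
    C–H: 8 × 399 = 3192
    N–H: 6 × 379 = 2274
    O=O: 3 × 511 = 1533
    Σ(broken) = 6999 kJ
  Bonds formed (products):
    C≡N: 2 × 915 = 1830
    C–H: 2 × 399 = 798
    O–H: 12 × 453 = 5436
    Σ(formed) = 8064 kJ
  ΔH_1 = 6999 − 8064 = −1065 kJ
Reaction 2:
  Bonds broken (reactants):
    N–H: 12 × 379 = 4548
    O=O: 3 × 511 = 1533
    Σ(broken) = 6081 kJ
  Bonds formed (products):
    N≡N: 2 × 914 = 1828
    O–H: 12 × 453 = 5436
    Σ(formed) = 7264 kJ
  ΔH_2 = 6081 − 7264 = −1183 kJ
ΔH_1 − ΔH_2 = +118 kJ, so reaction 2 has the more negative ΔH; |ΔH_1 − ΔH_2| = 118 kJ.

Reaction 2, by 118 kJ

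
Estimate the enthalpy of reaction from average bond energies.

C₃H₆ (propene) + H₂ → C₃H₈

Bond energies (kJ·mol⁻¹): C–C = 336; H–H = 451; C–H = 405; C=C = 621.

Bonds broken (reactants):
  C–C: 1 × 336 = 336
  C–H: 6 × 405 = 2430
  C=C: 1 × 621 = 621
  H–H: 1 × 451 = 451
  Σ(broken) = 3838 kJ
Bonds formed (products):
  C–C: 2 × 336 = 672
  C–H: 8 × 405 = 3240
  Σ(formed) = 3912 kJ
ΔH = Σ(broken) − Σ(formed) = 3838 − 3912 = −74 kJ

ΔH ≈ −74 kJ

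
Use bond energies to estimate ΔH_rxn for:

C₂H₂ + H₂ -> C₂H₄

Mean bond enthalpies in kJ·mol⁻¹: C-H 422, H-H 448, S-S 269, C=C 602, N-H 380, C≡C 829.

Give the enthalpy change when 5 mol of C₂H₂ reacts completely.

ΔH = −845 kJ

Bonds broken (reactants):
  C≡C: 1 × 829 = 829
  C-H: 2 × 422 = 844
  H-H: 1 × 448 = 448
  Σ(broken) = 2121 kJ
Bonds formed (products):
  C-H: 4 × 422 = 1688
  C=C: 1 × 602 = 602
  Σ(formed) = 2290 kJ
ΔH = Σ(broken) − Σ(formed) = 2121 − 2290 = −169 kJ
For 5× the reaction as written: 5 × (−169) = −845 kJ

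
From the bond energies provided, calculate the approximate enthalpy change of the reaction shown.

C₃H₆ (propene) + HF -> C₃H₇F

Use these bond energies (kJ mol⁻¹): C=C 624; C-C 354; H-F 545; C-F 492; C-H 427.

Bonds broken (reactants):
  C-C: 1 × 354 = 354
  C-H: 6 × 427 = 2562
  C=C: 1 × 624 = 624
  H-F: 1 × 545 = 545
  Σ(broken) = 4085 kJ
Bonds formed (products):
  C-C: 2 × 354 = 708
  C-F: 1 × 492 = 492
  C-H: 7 × 427 = 2989
  Σ(formed) = 4189 kJ
ΔH = Σ(broken) − Σ(formed) = 4085 − 4189 = −104 kJ

ΔH ≈ −104 kJ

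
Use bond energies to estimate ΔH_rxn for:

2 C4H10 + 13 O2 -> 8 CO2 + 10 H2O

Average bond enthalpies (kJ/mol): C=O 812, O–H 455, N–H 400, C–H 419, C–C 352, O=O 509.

Bonds broken (reactants):
  C–C: 6 × 352 = 2112
  C–H: 20 × 419 = 8380
  O=O: 13 × 509 = 6617
  Σ(broken) = 17109 kJ
Bonds formed (products):
  C=O: 16 × 812 = 12992
  O–H: 20 × 455 = 9100
  Σ(formed) = 22092 kJ
ΔH = Σ(broken) − Σ(formed) = 17109 − 22092 = −4983 kJ

ΔH ≈ −4983 kJ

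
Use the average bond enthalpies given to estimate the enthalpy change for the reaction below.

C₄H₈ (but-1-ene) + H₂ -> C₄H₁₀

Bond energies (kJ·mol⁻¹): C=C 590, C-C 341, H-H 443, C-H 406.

ΔH ≈ −120 kJ

Bonds broken (reactants):
  C-C: 2 × 341 = 682
  C-H: 8 × 406 = 3248
  C=C: 1 × 590 = 590
  H-H: 1 × 443 = 443
  Σ(broken) = 4963 kJ
Bonds formed (products):
  C-C: 3 × 341 = 1023
  C-H: 10 × 406 = 4060
  Σ(formed) = 5083 kJ
ΔH = Σ(broken) − Σ(formed) = 4963 − 5083 = −120 kJ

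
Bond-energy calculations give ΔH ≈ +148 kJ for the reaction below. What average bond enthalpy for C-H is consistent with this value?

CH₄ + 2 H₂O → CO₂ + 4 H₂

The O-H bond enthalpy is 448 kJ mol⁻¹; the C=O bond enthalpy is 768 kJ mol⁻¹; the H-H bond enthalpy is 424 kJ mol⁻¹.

D(C-H) ≈ 397 kJ/mol

Let D be the C-H bond energy.
Σ(broken) = 4×D + 4×448 = 1792 + 4D
Σ(formed) = 2×768 + 4×424 = 3232
ΔH = Σ(broken) − Σ(formed) = (1792 + 4D) − (3232) = −1440 + 4D
Setting this equal to +148 kJ gives 4D = 1588, so D = 397 kJ/mol.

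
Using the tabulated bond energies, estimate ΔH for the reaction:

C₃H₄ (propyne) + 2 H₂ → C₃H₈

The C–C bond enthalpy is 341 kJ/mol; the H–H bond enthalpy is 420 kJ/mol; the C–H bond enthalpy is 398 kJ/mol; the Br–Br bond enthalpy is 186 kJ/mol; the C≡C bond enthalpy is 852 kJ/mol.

Bonds broken (reactants):
  C≡C: 1 × 852 = 852
  C–C: 1 × 341 = 341
  C–H: 4 × 398 = 1592
  H–H: 2 × 420 = 840
  Σ(broken) = 3625 kJ
Bonds formed (products):
  C–C: 2 × 341 = 682
  C–H: 8 × 398 = 3184
  Σ(formed) = 3866 kJ
ΔH = Σ(broken) − Σ(formed) = 3625 − 3866 = −241 kJ

ΔH ≈ −241 kJ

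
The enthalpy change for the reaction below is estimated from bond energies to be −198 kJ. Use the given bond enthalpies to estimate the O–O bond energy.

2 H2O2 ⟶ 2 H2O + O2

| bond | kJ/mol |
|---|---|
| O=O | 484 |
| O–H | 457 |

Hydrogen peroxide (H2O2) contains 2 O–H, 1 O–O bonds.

Let D be the O–O bond energy.
Σ(broken) = 4×457 + 2×D = 1828 + 2D
Σ(formed) = 4×457 + 1×484 = 2312
ΔH = Σ(broken) − Σ(formed) = (1828 + 2D) − (2312) = −484 + 2D
Setting this equal to −198 kJ gives 2D = 286, so D = 143 kJ/mol.

D(O–O) ≈ 143 kJ/mol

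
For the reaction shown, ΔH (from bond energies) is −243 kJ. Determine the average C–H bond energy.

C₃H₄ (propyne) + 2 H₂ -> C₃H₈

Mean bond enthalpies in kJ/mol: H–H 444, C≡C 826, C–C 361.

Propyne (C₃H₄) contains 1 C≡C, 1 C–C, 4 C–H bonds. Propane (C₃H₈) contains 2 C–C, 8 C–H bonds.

D(C–H) ≈ 399 kJ/mol

Let D be the C–H bond energy.
Σ(broken) = 1×826 + 1×361 + 4×D + 2×444 = 2075 + 4D
Σ(formed) = 2×361 + 8×D = 722 + 8D
ΔH = Σ(broken) − Σ(formed) = (2075 + 4D) − (722 + 8D) = +1353 − 4D
Setting this equal to −243 kJ gives 4D = 1596, so D = 399 kJ/mol.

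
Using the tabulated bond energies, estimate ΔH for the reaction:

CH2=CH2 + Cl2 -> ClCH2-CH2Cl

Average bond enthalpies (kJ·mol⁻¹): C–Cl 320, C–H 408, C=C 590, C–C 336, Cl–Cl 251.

Bonds broken (reactants):
  C–H: 4 × 408 = 1632
  C=C: 1 × 590 = 590
  Cl–Cl: 1 × 251 = 251
  Σ(broken) = 2473 kJ
Bonds formed (products):
  C–C: 1 × 336 = 336
  C–Cl: 2 × 320 = 640
  C–H: 4 × 408 = 1632
  Σ(formed) = 2608 kJ
ΔH = Σ(broken) − Σ(formed) = 2473 − 2608 = −135 kJ

ΔH ≈ −135 kJ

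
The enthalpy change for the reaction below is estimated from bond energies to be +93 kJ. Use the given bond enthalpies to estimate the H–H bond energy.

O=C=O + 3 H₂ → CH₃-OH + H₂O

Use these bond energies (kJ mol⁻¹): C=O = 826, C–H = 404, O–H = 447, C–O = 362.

D(H–H) ≈ 452 kJ/mol

Let D be the H–H bond energy.
Σ(broken) = 2×826 + 3×D = 1652 + 3D
Σ(formed) = 3×404 + 1×362 + 3×447 = 2915
ΔH = Σ(broken) − Σ(formed) = (1652 + 3D) − (2915) = −1263 + 3D
Setting this equal to +93 kJ gives 3D = 1356, so D = 452 kJ/mol.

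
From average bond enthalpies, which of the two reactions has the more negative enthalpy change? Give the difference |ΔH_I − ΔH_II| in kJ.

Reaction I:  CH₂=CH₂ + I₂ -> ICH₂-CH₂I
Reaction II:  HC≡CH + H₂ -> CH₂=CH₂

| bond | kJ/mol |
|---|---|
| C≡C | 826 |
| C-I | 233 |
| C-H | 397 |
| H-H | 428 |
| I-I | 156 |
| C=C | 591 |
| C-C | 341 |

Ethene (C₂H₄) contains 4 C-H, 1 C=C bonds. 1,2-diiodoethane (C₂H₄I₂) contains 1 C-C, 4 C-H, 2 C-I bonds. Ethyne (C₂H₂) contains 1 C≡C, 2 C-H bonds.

Reaction I:
  Bonds broken (reactants):
    C-H: 4 × 397 = 1588
    C=C: 1 × 591 = 591
    I-I: 1 × 156 = 156
    Σ(broken) = 2335 kJ
  Bonds formed (products):
    C-C: 1 × 341 = 341
    C-H: 4 × 397 = 1588
    C-I: 2 × 233 = 466
    Σ(formed) = 2395 kJ
  ΔH_I = 2335 − 2395 = −60 kJ
Reaction II:
  Bonds broken (reactants):
    C≡C: 1 × 826 = 826
    C-H: 2 × 397 = 794
    H-H: 1 × 428 = 428
    Σ(broken) = 2048 kJ
  Bonds formed (products):
    C-H: 4 × 397 = 1588
    C=C: 1 × 591 = 591
    Σ(formed) = 2179 kJ
  ΔH_II = 2048 − 2179 = −131 kJ
ΔH_I − ΔH_II = +71 kJ, so reaction II has the more negative ΔH; |ΔH_I − ΔH_II| = 71 kJ.

Reaction II, by 71 kJ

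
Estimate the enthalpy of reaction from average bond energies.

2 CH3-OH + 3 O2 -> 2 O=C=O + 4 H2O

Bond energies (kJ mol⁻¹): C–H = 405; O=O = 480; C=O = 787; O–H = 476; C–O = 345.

Bonds broken (reactants):
  C–H: 6 × 405 = 2430
  C–O: 2 × 345 = 690
  O–H: 2 × 476 = 952
  O=O: 3 × 480 = 1440
  Σ(broken) = 5512 kJ
Bonds formed (products):
  C=O: 4 × 787 = 3148
  O–H: 8 × 476 = 3808
  Σ(formed) = 6956 kJ
ΔH = Σ(broken) − Σ(formed) = 5512 − 6956 = −1444 kJ

ΔH ≈ −1444 kJ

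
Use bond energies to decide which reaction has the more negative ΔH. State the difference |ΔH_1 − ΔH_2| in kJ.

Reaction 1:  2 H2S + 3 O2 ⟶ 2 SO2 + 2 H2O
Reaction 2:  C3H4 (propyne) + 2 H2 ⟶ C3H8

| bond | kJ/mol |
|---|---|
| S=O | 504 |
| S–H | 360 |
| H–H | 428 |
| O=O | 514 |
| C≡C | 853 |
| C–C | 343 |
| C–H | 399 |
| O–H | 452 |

Reaction 1, by 612 kJ

Reaction 1:
  Bonds broken (reactants):
    O=O: 3 × 514 = 1542
    S–H: 4 × 360 = 1440
    Σ(broken) = 2982 kJ
  Bonds formed (products):
    O–H: 4 × 452 = 1808
    S=O: 4 × 504 = 2016
    Σ(formed) = 3824 kJ
  ΔH_1 = 2982 − 3824 = −842 kJ
Reaction 2:
  Bonds broken (reactants):
    C≡C: 1 × 853 = 853
    C–C: 1 × 343 = 343
    C–H: 4 × 399 = 1596
    H–H: 2 × 428 = 856
    Σ(broken) = 3648 kJ
  Bonds formed (products):
    C–C: 2 × 343 = 686
    C–H: 8 × 399 = 3192
    Σ(formed) = 3878 kJ
  ΔH_2 = 3648 − 3878 = −230 kJ
ΔH_1 − ΔH_2 = −612 kJ, so reaction 1 has the more negative ΔH; |ΔH_1 − ΔH_2| = 612 kJ.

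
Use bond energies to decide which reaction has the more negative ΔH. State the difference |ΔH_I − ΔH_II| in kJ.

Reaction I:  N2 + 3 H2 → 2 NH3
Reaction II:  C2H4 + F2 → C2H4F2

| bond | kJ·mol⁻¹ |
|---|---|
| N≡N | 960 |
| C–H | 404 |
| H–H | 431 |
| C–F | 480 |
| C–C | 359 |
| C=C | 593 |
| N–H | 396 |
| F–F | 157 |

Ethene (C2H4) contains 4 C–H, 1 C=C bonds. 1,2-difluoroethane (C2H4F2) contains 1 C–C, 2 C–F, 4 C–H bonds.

Reaction I:
  Bonds broken (reactants):
    H–H: 3 × 431 = 1293
    N≡N: 1 × 960 = 960
    Σ(broken) = 2253 kJ
  Bonds formed (products):
    N–H: 6 × 396 = 2376
    Σ(formed) = 2376 kJ
  ΔH_I = 2253 − 2376 = −123 kJ
Reaction II:
  Bonds broken (reactants):
    C–H: 4 × 404 = 1616
    C=C: 1 × 593 = 593
    F–F: 1 × 157 = 157
    Σ(broken) = 2366 kJ
  Bonds formed (products):
    C–C: 1 × 359 = 359
    C–F: 2 × 480 = 960
    C–H: 4 × 404 = 1616
    Σ(formed) = 2935 kJ
  ΔH_II = 2366 − 2935 = −569 kJ
ΔH_I − ΔH_II = +446 kJ, so reaction II has the more negative ΔH; |ΔH_I − ΔH_II| = 446 kJ.

Reaction II, by 446 kJ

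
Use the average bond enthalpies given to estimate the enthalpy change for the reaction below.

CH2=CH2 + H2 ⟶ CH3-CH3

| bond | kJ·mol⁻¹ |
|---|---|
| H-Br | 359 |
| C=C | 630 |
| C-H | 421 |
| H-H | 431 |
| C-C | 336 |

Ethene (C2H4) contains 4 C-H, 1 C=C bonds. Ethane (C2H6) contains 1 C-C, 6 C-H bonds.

ΔH ≈ −117 kJ

Bonds broken (reactants):
  C-H: 4 × 421 = 1684
  C=C: 1 × 630 = 630
  H-H: 1 × 431 = 431
  Σ(broken) = 2745 kJ
Bonds formed (products):
  C-C: 1 × 336 = 336
  C-H: 6 × 421 = 2526
  Σ(formed) = 2862 kJ
ΔH = Σ(broken) − Σ(formed) = 2745 − 2862 = −117 kJ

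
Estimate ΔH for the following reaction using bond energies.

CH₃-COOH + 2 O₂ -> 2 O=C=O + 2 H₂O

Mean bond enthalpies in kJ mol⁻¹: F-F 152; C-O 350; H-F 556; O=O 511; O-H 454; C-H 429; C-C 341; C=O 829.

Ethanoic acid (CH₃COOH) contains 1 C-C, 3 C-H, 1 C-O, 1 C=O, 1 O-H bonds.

ΔH ≈ −849 kJ

Bonds broken (reactants):
  C-C: 1 × 341 = 341
  C-H: 3 × 429 = 1287
  C-O: 1 × 350 = 350
  C=O: 1 × 829 = 829
  O-H: 1 × 454 = 454
  O=O: 2 × 511 = 1022
  Σ(broken) = 4283 kJ
Bonds formed (products):
  C=O: 4 × 829 = 3316
  O-H: 4 × 454 = 1816
  Σ(formed) = 5132 kJ
ΔH = Σ(broken) − Σ(formed) = 4283 − 5132 = −849 kJ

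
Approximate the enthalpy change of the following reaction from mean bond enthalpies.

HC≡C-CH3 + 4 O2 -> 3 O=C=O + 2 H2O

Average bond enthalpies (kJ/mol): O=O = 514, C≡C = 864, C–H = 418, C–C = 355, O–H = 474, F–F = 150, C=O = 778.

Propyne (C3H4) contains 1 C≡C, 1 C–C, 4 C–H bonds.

ΔH ≈ −1617 kJ

Bonds broken (reactants):
  C≡C: 1 × 864 = 864
  C–C: 1 × 355 = 355
  C–H: 4 × 418 = 1672
  O=O: 4 × 514 = 2056
  Σ(broken) = 4947 kJ
Bonds formed (products):
  C=O: 6 × 778 = 4668
  O–H: 4 × 474 = 1896
  Σ(formed) = 6564 kJ
ΔH = Σ(broken) − Σ(formed) = 4947 − 6564 = −1617 kJ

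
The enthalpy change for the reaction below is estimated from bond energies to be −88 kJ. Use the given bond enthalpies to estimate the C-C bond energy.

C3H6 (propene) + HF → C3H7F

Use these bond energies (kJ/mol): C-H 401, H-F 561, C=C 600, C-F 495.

D(C-C) ≈ 353 kJ/mol

Let D be the C-C bond energy.
Σ(broken) = 1×D + 6×401 + 1×600 + 1×561 = 3567 + D
Σ(formed) = 2×D + 1×495 + 7×401 = 3302 + 2D
ΔH = Σ(broken) − Σ(formed) = (3567 + D) − (3302 + 2D) = +265 − D
Setting this equal to −88 kJ gives D = 353 kJ/mol.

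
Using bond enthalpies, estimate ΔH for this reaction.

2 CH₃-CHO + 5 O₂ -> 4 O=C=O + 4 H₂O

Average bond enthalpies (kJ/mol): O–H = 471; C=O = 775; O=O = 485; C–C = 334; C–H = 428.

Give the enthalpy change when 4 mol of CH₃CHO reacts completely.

ΔH = −3802 kJ

Bonds broken (reactants):
  C–C: 2 × 334 = 668
  C–H: 8 × 428 = 3424
  C=O: 2 × 775 = 1550
  O=O: 5 × 485 = 2425
  Σ(broken) = 8067 kJ
Bonds formed (products):
  C=O: 8 × 775 = 6200
  O–H: 8 × 471 = 3768
  Σ(formed) = 9968 kJ
ΔH = Σ(broken) − Σ(formed) = 8067 − 9968 = −1901 kJ
For 2× the reaction as written: 2 × (−1901) = −3802 kJ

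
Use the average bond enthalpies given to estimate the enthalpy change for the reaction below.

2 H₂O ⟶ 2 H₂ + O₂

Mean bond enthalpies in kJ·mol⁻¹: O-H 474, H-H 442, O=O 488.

ΔH ≈ +524 kJ

Bonds broken (reactants):
  O-H: 4 × 474 = 1896
  Σ(broken) = 1896 kJ
Bonds formed (products):
  H-H: 2 × 442 = 884
  O=O: 1 × 488 = 488
  Σ(formed) = 1372 kJ
ΔH = Σ(broken) − Σ(formed) = 1896 − 1372 = +524 kJ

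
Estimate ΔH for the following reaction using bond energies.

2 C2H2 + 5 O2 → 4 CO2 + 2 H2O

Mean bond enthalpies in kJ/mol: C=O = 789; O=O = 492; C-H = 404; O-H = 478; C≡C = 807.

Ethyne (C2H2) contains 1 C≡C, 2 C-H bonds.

Bonds broken (reactants):
  C≡C: 2 × 807 = 1614
  C-H: 4 × 404 = 1616
  O=O: 5 × 492 = 2460
  Σ(broken) = 5690 kJ
Bonds formed (products):
  C=O: 8 × 789 = 6312
  O-H: 4 × 478 = 1912
  Σ(formed) = 8224 kJ
ΔH = Σ(broken) − Σ(formed) = 5690 − 8224 = −2534 kJ

ΔH ≈ −2534 kJ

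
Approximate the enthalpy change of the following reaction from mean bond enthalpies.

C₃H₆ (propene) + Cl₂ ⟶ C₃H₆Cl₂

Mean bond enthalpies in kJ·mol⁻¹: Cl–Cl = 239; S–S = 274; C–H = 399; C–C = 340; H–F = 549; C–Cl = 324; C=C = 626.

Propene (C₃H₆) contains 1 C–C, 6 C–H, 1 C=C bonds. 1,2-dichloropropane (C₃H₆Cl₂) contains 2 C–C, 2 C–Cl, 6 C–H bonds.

Bonds broken (reactants):
  C–C: 1 × 340 = 340
  C–H: 6 × 399 = 2394
  C=C: 1 × 626 = 626
  Cl–Cl: 1 × 239 = 239
  Σ(broken) = 3599 kJ
Bonds formed (products):
  C–C: 2 × 340 = 680
  C–Cl: 2 × 324 = 648
  C–H: 6 × 399 = 2394
  Σ(formed) = 3722 kJ
ΔH = Σ(broken) − Σ(formed) = 3599 − 3722 = −123 kJ

ΔH ≈ −123 kJ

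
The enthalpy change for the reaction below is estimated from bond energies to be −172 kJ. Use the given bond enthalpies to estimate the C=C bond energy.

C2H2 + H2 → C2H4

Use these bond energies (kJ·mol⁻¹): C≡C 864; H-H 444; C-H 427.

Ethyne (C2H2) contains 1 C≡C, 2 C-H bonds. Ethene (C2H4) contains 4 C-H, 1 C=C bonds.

Let D be the C=C bond energy.
Σ(broken) = 1×864 + 2×427 + 1×444 = 2162
Σ(formed) = 4×427 + 1×D = 1708 + D
ΔH = Σ(broken) − Σ(formed) = (2162) − (1708 + D) = +454 − D
Setting this equal to −172 kJ gives D = 626 kJ/mol.

D(C=C) ≈ 626 kJ/mol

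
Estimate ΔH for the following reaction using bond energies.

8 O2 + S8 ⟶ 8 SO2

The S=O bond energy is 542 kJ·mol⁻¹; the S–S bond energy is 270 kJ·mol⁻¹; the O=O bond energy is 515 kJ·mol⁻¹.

ΔH ≈ −2392 kJ

Bonds broken (reactants):
  O=O: 8 × 515 = 4120
  S–S: 8 × 270 = 2160
  Σ(broken) = 6280 kJ
Bonds formed (products):
  S=O: 16 × 542 = 8672
  Σ(formed) = 8672 kJ
ΔH = Σ(broken) − Σ(formed) = 6280 − 8672 = −2392 kJ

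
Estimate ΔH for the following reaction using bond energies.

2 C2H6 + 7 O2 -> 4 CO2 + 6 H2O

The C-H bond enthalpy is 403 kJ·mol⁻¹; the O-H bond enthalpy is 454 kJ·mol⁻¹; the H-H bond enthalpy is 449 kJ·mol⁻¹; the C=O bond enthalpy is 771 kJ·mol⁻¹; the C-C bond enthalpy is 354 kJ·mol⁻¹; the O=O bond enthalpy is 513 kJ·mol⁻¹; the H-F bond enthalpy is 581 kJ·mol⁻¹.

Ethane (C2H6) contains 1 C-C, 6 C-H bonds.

Bonds broken (reactants):
  C-C: 2 × 354 = 708
  C-H: 12 × 403 = 4836
  O=O: 7 × 513 = 3591
  Σ(broken) = 9135 kJ
Bonds formed (products):
  C=O: 8 × 771 = 6168
  O-H: 12 × 454 = 5448
  Σ(formed) = 11616 kJ
ΔH = Σ(broken) − Σ(formed) = 9135 − 11616 = −2481 kJ

ΔH ≈ −2481 kJ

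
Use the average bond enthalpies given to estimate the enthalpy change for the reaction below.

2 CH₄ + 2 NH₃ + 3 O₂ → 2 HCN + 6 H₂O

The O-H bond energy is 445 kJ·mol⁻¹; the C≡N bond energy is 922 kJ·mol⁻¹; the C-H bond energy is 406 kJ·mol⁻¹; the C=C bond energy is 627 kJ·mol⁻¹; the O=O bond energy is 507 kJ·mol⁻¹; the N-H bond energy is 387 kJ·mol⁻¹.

Bonds broken (reactants):
  C-H: 8 × 406 = 3248
  N-H: 6 × 387 = 2322
  O=O: 3 × 507 = 1521
  Σ(broken) = 7091 kJ
Bonds formed (products):
  C≡N: 2 × 922 = 1844
  C-H: 2 × 406 = 812
  O-H: 12 × 445 = 5340
  Σ(formed) = 7996 kJ
ΔH = Σ(broken) − Σ(formed) = 7091 − 7996 = −905 kJ

ΔH ≈ −905 kJ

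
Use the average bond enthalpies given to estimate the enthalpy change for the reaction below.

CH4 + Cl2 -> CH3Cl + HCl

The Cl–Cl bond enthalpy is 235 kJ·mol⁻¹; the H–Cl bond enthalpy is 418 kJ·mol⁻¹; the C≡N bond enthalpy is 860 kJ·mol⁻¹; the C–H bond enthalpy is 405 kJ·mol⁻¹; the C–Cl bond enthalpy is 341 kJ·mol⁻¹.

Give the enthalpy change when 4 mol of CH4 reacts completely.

Bonds broken (reactants):
  C–H: 4 × 405 = 1620
  Cl–Cl: 1 × 235 = 235
  Σ(broken) = 1855 kJ
Bonds formed (products):
  C–Cl: 1 × 341 = 341
  C–H: 3 × 405 = 1215
  H–Cl: 1 × 418 = 418
  Σ(formed) = 1974 kJ
ΔH = Σ(broken) − Σ(formed) = 1855 − 1974 = −119 kJ
For 4× the reaction as written: 4 × (−119) = −476 kJ

ΔH = −476 kJ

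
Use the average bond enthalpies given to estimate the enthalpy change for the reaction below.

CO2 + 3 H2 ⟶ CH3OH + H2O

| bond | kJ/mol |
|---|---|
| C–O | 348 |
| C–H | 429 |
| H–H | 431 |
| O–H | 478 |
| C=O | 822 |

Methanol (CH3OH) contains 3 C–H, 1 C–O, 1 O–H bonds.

Bonds broken (reactants):
  C=O: 2 × 822 = 1644
  H–H: 3 × 431 = 1293
  Σ(broken) = 2937 kJ
Bonds formed (products):
  C–H: 3 × 429 = 1287
  C–O: 1 × 348 = 348
  O–H: 3 × 478 = 1434
  Σ(formed) = 3069 kJ
ΔH = Σ(broken) − Σ(formed) = 2937 − 3069 = −132 kJ

ΔH ≈ −132 kJ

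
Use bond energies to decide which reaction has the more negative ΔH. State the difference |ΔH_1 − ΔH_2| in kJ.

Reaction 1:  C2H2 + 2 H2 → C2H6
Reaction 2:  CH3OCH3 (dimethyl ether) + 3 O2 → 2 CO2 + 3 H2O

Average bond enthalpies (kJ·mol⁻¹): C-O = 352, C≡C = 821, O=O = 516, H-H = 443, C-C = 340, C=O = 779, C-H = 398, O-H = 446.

Reaction 2, by 927 kJ

Reaction 1:
  Bonds broken (reactants):
    C≡C: 1 × 821 = 821
    C-H: 2 × 398 = 796
    H-H: 2 × 443 = 886
    Σ(broken) = 2503 kJ
  Bonds formed (products):
    C-C: 1 × 340 = 340
    C-H: 6 × 398 = 2388
    Σ(formed) = 2728 kJ
  ΔH_1 = 2503 − 2728 = −225 kJ
Reaction 2:
  Bonds broken (reactants):
    C-H: 6 × 398 = 2388
    C-O: 2 × 352 = 704
    O=O: 3 × 516 = 1548
    Σ(broken) = 4640 kJ
  Bonds formed (products):
    C=O: 4 × 779 = 3116
    O-H: 6 × 446 = 2676
    Σ(formed) = 5792 kJ
  ΔH_2 = 4640 − 5792 = −1152 kJ
ΔH_1 − ΔH_2 = +927 kJ, so reaction 2 has the more negative ΔH; |ΔH_1 − ΔH_2| = 927 kJ.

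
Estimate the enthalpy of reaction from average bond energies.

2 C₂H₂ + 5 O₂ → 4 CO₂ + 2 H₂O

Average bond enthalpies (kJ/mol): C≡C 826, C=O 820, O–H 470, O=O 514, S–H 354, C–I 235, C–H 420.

Bonds broken (reactants):
  C≡C: 2 × 826 = 1652
  C–H: 4 × 420 = 1680
  O=O: 5 × 514 = 2570
  Σ(broken) = 5902 kJ
Bonds formed (products):
  C=O: 8 × 820 = 6560
  O–H: 4 × 470 = 1880
  Σ(formed) = 8440 kJ
ΔH = Σ(broken) − Σ(formed) = 5902 − 8440 = −2538 kJ

ΔH ≈ −2538 kJ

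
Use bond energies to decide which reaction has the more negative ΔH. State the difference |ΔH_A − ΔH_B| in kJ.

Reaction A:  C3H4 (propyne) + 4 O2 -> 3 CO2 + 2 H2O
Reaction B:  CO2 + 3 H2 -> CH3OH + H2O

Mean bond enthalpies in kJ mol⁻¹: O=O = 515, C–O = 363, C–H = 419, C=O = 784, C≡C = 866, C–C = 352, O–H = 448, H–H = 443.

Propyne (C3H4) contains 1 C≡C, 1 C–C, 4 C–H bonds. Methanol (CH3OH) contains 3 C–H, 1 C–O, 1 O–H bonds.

Reaction A, by 1475 kJ

Reaction A:
  Bonds broken (reactants):
    C≡C: 1 × 866 = 866
    C–C: 1 × 352 = 352
    C–H: 4 × 419 = 1676
    O=O: 4 × 515 = 2060
    Σ(broken) = 4954 kJ
  Bonds formed (products):
    C=O: 6 × 784 = 4704
    O–H: 4 × 448 = 1792
    Σ(formed) = 6496 kJ
  ΔH_A = 4954 − 6496 = −1542 kJ
Reaction B:
  Bonds broken (reactants):
    C=O: 2 × 784 = 1568
    H–H: 3 × 443 = 1329
    Σ(broken) = 2897 kJ
  Bonds formed (products):
    C–H: 3 × 419 = 1257
    C–O: 1 × 363 = 363
    O–H: 3 × 448 = 1344
    Σ(formed) = 2964 kJ
  ΔH_B = 2897 − 2964 = −67 kJ
ΔH_A − ΔH_B = −1475 kJ, so reaction A has the more negative ΔH; |ΔH_A − ΔH_B| = 1475 kJ.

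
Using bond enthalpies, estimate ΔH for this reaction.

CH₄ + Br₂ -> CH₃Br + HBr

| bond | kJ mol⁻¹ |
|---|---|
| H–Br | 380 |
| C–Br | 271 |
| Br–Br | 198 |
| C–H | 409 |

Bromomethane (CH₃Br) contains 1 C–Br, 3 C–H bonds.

ΔH ≈ −44 kJ

Bonds broken (reactants):
  Br–Br: 1 × 198 = 198
  C–H: 4 × 409 = 1636
  Σ(broken) = 1834 kJ
Bonds formed (products):
  C–Br: 1 × 271 = 271
  C–H: 3 × 409 = 1227
  H–Br: 1 × 380 = 380
  Σ(formed) = 1878 kJ
ΔH = Σ(broken) − Σ(formed) = 1834 − 1878 = −44 kJ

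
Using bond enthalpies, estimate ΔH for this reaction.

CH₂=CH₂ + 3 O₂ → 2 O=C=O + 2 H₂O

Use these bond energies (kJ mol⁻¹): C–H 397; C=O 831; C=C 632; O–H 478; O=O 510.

ΔH ≈ −1486 kJ

Bonds broken (reactants):
  C–H: 4 × 397 = 1588
  C=C: 1 × 632 = 632
  O=O: 3 × 510 = 1530
  Σ(broken) = 3750 kJ
Bonds formed (products):
  C=O: 4 × 831 = 3324
  O–H: 4 × 478 = 1912
  Σ(formed) = 5236 kJ
ΔH = Σ(broken) − Σ(formed) = 3750 − 5236 = −1486 kJ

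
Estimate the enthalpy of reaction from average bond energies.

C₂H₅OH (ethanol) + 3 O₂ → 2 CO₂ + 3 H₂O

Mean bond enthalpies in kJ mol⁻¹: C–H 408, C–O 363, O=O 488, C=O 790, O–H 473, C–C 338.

ΔH ≈ −1320 kJ

Bonds broken (reactants):
  C–C: 1 × 338 = 338
  C–H: 5 × 408 = 2040
  C–O: 1 × 363 = 363
  O–H: 1 × 473 = 473
  O=O: 3 × 488 = 1464
  Σ(broken) = 4678 kJ
Bonds formed (products):
  C=O: 4 × 790 = 3160
  O–H: 6 × 473 = 2838
  Σ(formed) = 5998 kJ
ΔH = Σ(broken) − Σ(formed) = 4678 − 5998 = −1320 kJ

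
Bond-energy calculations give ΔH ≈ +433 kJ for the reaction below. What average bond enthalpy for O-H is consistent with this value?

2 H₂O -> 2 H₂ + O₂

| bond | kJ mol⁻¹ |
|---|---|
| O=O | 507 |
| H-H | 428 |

Let D be the O-H bond energy.
Σ(broken) = 4×D = 4D
Σ(formed) = 2×428 + 1×507 = 1363
ΔH = Σ(broken) − Σ(formed) = (4D) − (1363) = −1363 + 4D
Setting this equal to +433 kJ gives 4D = 1796, so D = 449 kJ/mol.

D(O-H) ≈ 449 kJ/mol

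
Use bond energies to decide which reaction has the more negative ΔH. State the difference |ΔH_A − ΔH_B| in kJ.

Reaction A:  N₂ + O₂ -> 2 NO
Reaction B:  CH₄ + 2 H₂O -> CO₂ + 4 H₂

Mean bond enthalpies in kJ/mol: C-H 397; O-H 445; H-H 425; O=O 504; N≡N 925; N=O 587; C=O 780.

Reaction A:
  Bonds broken (reactants):
    N≡N: 1 × 925 = 925
    O=O: 1 × 504 = 504
    Σ(broken) = 1429 kJ
  Bonds formed (products):
    N=O: 2 × 587 = 1174
    Σ(formed) = 1174 kJ
  ΔH_A = 1429 − 1174 = +255 kJ
Reaction B:
  Bonds broken (reactants):
    C-H: 4 × 397 = 1588
    O-H: 4 × 445 = 1780
    Σ(broken) = 3368 kJ
  Bonds formed (products):
    C=O: 2 × 780 = 1560
    H-H: 4 × 425 = 1700
    Σ(formed) = 3260 kJ
  ΔH_B = 3368 − 3260 = +108 kJ
ΔH_A − ΔH_B = +147 kJ, so reaction B has the more negative ΔH; |ΔH_A − ΔH_B| = 147 kJ.

Reaction B, by 147 kJ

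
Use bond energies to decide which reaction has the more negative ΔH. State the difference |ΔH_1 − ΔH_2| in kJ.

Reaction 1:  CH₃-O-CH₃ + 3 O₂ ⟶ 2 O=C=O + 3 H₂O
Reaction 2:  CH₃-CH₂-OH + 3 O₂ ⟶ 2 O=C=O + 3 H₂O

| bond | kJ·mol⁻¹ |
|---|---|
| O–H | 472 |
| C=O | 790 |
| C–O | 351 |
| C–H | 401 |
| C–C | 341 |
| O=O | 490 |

Reaction 1:
  Bonds broken (reactants):
    C–H: 6 × 401 = 2406
    C–O: 2 × 351 = 702
    O=O: 3 × 490 = 1470
    Σ(broken) = 4578 kJ
  Bonds formed (products):
    C=O: 4 × 790 = 3160
    O–H: 6 × 472 = 2832
    Σ(formed) = 5992 kJ
  ΔH_1 = 4578 − 5992 = −1414 kJ
Reaction 2:
  Bonds broken (reactants):
    C–C: 1 × 341 = 341
    C–H: 5 × 401 = 2005
    C–O: 1 × 351 = 351
    O–H: 1 × 472 = 472
    O=O: 3 × 490 = 1470
    Σ(broken) = 4639 kJ
  Bonds formed (products):
    C=O: 4 × 790 = 3160
    O–H: 6 × 472 = 2832
    Σ(formed) = 5992 kJ
  ΔH_2 = 4639 − 5992 = −1353 kJ
ΔH_1 − ΔH_2 = −61 kJ, so reaction 1 has the more negative ΔH; |ΔH_1 − ΔH_2| = 61 kJ.

Reaction 1, by 61 kJ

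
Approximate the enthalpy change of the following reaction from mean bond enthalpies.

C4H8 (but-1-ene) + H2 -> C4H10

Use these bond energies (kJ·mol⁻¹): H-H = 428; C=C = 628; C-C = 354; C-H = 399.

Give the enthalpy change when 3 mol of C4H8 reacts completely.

Bonds broken (reactants):
  C-C: 2 × 354 = 708
  C-H: 8 × 399 = 3192
  C=C: 1 × 628 = 628
  H-H: 1 × 428 = 428
  Σ(broken) = 4956 kJ
Bonds formed (products):
  C-C: 3 × 354 = 1062
  C-H: 10 × 399 = 3990
  Σ(formed) = 5052 kJ
ΔH = Σ(broken) − Σ(formed) = 4956 − 5052 = −96 kJ
For 3× the reaction as written: 3 × (−96) = −288 kJ

ΔH = −288 kJ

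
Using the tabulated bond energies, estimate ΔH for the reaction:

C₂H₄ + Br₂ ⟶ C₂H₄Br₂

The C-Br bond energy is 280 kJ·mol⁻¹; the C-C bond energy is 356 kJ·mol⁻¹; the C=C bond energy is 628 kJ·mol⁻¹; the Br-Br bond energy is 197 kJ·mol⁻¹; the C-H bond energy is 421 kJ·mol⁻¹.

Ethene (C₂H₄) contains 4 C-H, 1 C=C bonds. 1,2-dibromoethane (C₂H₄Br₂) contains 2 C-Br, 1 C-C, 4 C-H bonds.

Bonds broken (reactants):
  Br-Br: 1 × 197 = 197
  C-H: 4 × 421 = 1684
  C=C: 1 × 628 = 628
  Σ(broken) = 2509 kJ
Bonds formed (products):
  C-Br: 2 × 280 = 560
  C-C: 1 × 356 = 356
  C-H: 4 × 421 = 1684
  Σ(formed) = 2600 kJ
ΔH = Σ(broken) − Σ(formed) = 2509 − 2600 = −91 kJ

ΔH ≈ −91 kJ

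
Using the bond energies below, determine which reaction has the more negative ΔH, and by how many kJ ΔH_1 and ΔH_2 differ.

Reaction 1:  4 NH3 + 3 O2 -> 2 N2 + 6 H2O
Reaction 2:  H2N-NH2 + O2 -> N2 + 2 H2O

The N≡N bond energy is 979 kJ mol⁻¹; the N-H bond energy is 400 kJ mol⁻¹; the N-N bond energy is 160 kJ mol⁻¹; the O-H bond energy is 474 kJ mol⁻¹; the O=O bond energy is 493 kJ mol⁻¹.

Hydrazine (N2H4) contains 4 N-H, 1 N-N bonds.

Reaction 1, by 745 kJ

Reaction 1:
  Bonds broken (reactants):
    N-H: 12 × 400 = 4800
    O=O: 3 × 493 = 1479
    Σ(broken) = 6279 kJ
  Bonds formed (products):
    N≡N: 2 × 979 = 1958
    O-H: 12 × 474 = 5688
    Σ(formed) = 7646 kJ
  ΔH_1 = 6279 − 7646 = −1367 kJ
Reaction 2:
  Bonds broken (reactants):
    N-H: 4 × 400 = 1600
    N-N: 1 × 160 = 160
    O=O: 1 × 493 = 493
    Σ(broken) = 2253 kJ
  Bonds formed (products):
    N≡N: 1 × 979 = 979
    O-H: 4 × 474 = 1896
    Σ(formed) = 2875 kJ
  ΔH_2 = 2253 − 2875 = −622 kJ
ΔH_1 − ΔH_2 = −745 kJ, so reaction 1 has the more negative ΔH; |ΔH_1 − ΔH_2| = 745 kJ.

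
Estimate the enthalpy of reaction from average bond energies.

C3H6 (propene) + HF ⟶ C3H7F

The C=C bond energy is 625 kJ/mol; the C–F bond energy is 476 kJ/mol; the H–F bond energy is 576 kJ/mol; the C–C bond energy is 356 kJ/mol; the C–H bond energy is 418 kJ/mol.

Bonds broken (reactants):
  C–C: 1 × 356 = 356
  C–H: 6 × 418 = 2508
  C=C: 1 × 625 = 625
  H–F: 1 × 576 = 576
  Σ(broken) = 4065 kJ
Bonds formed (products):
  C–C: 2 × 356 = 712
  C–F: 1 × 476 = 476
  C–H: 7 × 418 = 2926
  Σ(formed) = 4114 kJ
ΔH = Σ(broken) − Σ(formed) = 4065 − 4114 = −49 kJ

ΔH ≈ −49 kJ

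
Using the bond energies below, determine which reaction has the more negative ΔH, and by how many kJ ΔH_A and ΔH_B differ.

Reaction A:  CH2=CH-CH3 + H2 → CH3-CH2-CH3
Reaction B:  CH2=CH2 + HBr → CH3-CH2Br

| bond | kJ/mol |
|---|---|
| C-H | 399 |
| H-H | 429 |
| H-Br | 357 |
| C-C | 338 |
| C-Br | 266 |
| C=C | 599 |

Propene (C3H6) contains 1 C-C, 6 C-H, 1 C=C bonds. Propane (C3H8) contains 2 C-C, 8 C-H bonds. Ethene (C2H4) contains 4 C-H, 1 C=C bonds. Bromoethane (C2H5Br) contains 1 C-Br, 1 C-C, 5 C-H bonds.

Reaction A:
  Bonds broken (reactants):
    C-C: 1 × 338 = 338
    C-H: 6 × 399 = 2394
    C=C: 1 × 599 = 599
    H-H: 1 × 429 = 429
    Σ(broken) = 3760 kJ
  Bonds formed (products):
    C-C: 2 × 338 = 676
    C-H: 8 × 399 = 3192
    Σ(formed) = 3868 kJ
  ΔH_A = 3760 − 3868 = −108 kJ
Reaction B:
  Bonds broken (reactants):
    C-H: 4 × 399 = 1596
    C=C: 1 × 599 = 599
    H-Br: 1 × 357 = 357
    Σ(broken) = 2552 kJ
  Bonds formed (products):
    C-Br: 1 × 266 = 266
    C-C: 1 × 338 = 338
    C-H: 5 × 399 = 1995
    Σ(formed) = 2599 kJ
  ΔH_B = 2552 − 2599 = −47 kJ
ΔH_A − ΔH_B = −61 kJ, so reaction A has the more negative ΔH; |ΔH_A − ΔH_B| = 61 kJ.

Reaction A, by 61 kJ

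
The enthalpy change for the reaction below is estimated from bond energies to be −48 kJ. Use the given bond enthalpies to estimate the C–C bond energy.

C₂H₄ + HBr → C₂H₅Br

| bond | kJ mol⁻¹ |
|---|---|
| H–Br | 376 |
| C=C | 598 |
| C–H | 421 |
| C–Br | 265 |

Let D be the C–C bond energy.
Σ(broken) = 4×421 + 1×598 + 1×376 = 2658
Σ(formed) = 1×265 + 1×D + 5×421 = 2370 + D
ΔH = Σ(broken) − Σ(formed) = (2658) − (2370 + D) = +288 − D
Setting this equal to −48 kJ gives D = 336 kJ/mol.

D(C–C) ≈ 336 kJ/mol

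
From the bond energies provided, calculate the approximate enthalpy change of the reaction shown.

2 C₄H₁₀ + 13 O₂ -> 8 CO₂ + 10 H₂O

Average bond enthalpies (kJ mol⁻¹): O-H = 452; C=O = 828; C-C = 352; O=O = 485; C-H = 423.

ΔH ≈ −5411 kJ

Bonds broken (reactants):
  C-C: 6 × 352 = 2112
  C-H: 20 × 423 = 8460
  O=O: 13 × 485 = 6305
  Σ(broken) = 16877 kJ
Bonds formed (products):
  C=O: 16 × 828 = 13248
  O-H: 20 × 452 = 9040
  Σ(formed) = 22288 kJ
ΔH = Σ(broken) − Σ(formed) = 16877 − 22288 = −5411 kJ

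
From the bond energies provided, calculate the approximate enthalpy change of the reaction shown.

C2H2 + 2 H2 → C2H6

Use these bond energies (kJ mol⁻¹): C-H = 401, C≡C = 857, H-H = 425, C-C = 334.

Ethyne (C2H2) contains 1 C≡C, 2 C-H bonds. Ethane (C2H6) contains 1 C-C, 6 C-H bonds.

Bonds broken (reactants):
  C≡C: 1 × 857 = 857
  C-H: 2 × 401 = 802
  H-H: 2 × 425 = 850
  Σ(broken) = 2509 kJ
Bonds formed (products):
  C-C: 1 × 334 = 334
  C-H: 6 × 401 = 2406
  Σ(formed) = 2740 kJ
ΔH = Σ(broken) − Σ(formed) = 2509 − 2740 = −231 kJ

ΔH ≈ −231 kJ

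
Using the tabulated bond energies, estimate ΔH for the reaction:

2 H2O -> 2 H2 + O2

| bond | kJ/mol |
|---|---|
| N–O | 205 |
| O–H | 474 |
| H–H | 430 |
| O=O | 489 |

ΔH ≈ +547 kJ

Bonds broken (reactants):
  O–H: 4 × 474 = 1896
  Σ(broken) = 1896 kJ
Bonds formed (products):
  H–H: 2 × 430 = 860
  O=O: 1 × 489 = 489
  Σ(formed) = 1349 kJ
ΔH = Σ(broken) − Σ(formed) = 1896 − 1349 = +547 kJ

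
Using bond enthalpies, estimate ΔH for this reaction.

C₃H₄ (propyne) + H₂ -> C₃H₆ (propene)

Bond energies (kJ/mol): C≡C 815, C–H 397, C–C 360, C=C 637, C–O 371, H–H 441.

ΔH ≈ −175 kJ

Bonds broken (reactants):
  C≡C: 1 × 815 = 815
  C–C: 1 × 360 = 360
  C–H: 4 × 397 = 1588
  H–H: 1 × 441 = 441
  Σ(broken) = 3204 kJ
Bonds formed (products):
  C–C: 1 × 360 = 360
  C–H: 6 × 397 = 2382
  C=C: 1 × 637 = 637
  Σ(formed) = 3379 kJ
ΔH = Σ(broken) − Σ(formed) = 3204 − 3379 = −175 kJ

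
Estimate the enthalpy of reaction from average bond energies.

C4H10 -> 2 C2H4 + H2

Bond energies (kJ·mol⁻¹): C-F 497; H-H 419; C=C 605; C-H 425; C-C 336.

Bonds broken (reactants):
  C-C: 3 × 336 = 1008
  C-H: 10 × 425 = 4250
  Σ(broken) = 5258 kJ
Bonds formed (products):
  C-H: 8 × 425 = 3400
  C=C: 2 × 605 = 1210
  H-H: 1 × 419 = 419
  Σ(formed) = 5029 kJ
ΔH = Σ(broken) − Σ(formed) = 5258 − 5029 = +229 kJ

ΔH ≈ +229 kJ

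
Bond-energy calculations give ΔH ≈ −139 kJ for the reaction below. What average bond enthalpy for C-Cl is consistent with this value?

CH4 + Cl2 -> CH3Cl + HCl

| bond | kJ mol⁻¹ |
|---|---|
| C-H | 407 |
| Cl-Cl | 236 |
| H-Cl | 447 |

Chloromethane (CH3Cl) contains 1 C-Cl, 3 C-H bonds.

Let D be the C-Cl bond energy.
Σ(broken) = 4×407 + 1×236 = 1864
Σ(formed) = 1×D + 3×407 + 1×447 = 1668 + D
ΔH = Σ(broken) − Σ(formed) = (1864) − (1668 + D) = +196 − D
Setting this equal to −139 kJ gives D = 335 kJ/mol.

D(C-Cl) ≈ 335 kJ/mol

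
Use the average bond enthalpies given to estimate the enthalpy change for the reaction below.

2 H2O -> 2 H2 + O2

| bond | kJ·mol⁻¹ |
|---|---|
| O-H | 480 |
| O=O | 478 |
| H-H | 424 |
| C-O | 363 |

ΔH ≈ +594 kJ

Bonds broken (reactants):
  O-H: 4 × 480 = 1920
  Σ(broken) = 1920 kJ
Bonds formed (products):
  H-H: 2 × 424 = 848
  O=O: 1 × 478 = 478
  Σ(formed) = 1326 kJ
ΔH = Σ(broken) − Σ(formed) = 1920 − 1326 = +594 kJ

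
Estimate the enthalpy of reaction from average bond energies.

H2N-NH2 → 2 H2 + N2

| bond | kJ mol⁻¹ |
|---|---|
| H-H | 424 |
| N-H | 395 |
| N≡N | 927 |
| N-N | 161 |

ΔH ≈ −34 kJ

Bonds broken (reactants):
  N-H: 4 × 395 = 1580
  N-N: 1 × 161 = 161
  Σ(broken) = 1741 kJ
Bonds formed (products):
  H-H: 2 × 424 = 848
  N≡N: 1 × 927 = 927
  Σ(formed) = 1775 kJ
ΔH = Σ(broken) − Σ(formed) = 1741 − 1775 = −34 kJ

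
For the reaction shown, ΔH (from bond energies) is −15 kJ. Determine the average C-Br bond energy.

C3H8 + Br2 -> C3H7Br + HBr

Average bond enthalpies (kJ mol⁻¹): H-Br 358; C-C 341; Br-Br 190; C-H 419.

D(C-Br) ≈ 266 kJ/mol

Let D be the C-Br bond energy.
Σ(broken) = 1×190 + 2×341 + 8×419 = 4224
Σ(formed) = 1×D + 2×341 + 7×419 + 1×358 = 3973 + D
ΔH = Σ(broken) − Σ(formed) = (4224) − (3973 + D) = +251 − D
Setting this equal to −15 kJ gives D = 266 kJ/mol.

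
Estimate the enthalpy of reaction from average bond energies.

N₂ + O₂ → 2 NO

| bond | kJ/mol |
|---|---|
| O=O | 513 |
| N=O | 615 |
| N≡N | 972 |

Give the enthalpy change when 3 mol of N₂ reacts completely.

ΔH = +765 kJ

Bonds broken (reactants):
  N≡N: 1 × 972 = 972
  O=O: 1 × 513 = 513
  Σ(broken) = 1485 kJ
Bonds formed (products):
  N=O: 2 × 615 = 1230
  Σ(formed) = 1230 kJ
ΔH = Σ(broken) − Σ(formed) = 1485 − 1230 = +255 kJ
For 3× the reaction as written: 3 × (+255) = +765 kJ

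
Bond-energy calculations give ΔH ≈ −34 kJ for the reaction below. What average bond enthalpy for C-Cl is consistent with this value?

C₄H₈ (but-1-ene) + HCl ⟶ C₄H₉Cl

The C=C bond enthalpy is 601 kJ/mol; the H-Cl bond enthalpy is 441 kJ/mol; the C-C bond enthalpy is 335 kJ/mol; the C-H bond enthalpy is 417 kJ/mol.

D(C-Cl) ≈ 324 kJ/mol

Let D be the C-Cl bond energy.
Σ(broken) = 2×335 + 8×417 + 1×601 + 1×441 = 5048
Σ(formed) = 3×335 + 1×D + 9×417 = 4758 + D
ΔH = Σ(broken) − Σ(formed) = (5048) − (4758 + D) = +290 − D
Setting this equal to −34 kJ gives D = 324 kJ/mol.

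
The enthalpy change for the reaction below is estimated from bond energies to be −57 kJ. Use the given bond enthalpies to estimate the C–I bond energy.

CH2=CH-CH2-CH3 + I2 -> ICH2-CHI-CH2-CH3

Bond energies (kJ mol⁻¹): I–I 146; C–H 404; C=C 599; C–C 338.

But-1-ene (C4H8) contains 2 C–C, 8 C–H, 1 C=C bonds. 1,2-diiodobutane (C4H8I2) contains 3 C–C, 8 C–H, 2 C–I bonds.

Let D be the C–I bond energy.
Σ(broken) = 2×338 + 8×404 + 1×599 + 1×146 = 4653
Σ(formed) = 3×338 + 8×404 + 2×D = 4246 + 2D
ΔH = Σ(broken) − Σ(formed) = (4653) − (4246 + 2D) = +407 − 2D
Setting this equal to −57 kJ gives 2D = 464, so D = 232 kJ/mol.

D(C–I) ≈ 232 kJ/mol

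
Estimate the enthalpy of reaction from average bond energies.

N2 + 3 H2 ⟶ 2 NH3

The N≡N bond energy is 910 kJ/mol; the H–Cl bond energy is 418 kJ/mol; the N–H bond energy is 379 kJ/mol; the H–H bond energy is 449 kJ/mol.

ΔH ≈ −17 kJ

Bonds broken (reactants):
  H–H: 3 × 449 = 1347
  N≡N: 1 × 910 = 910
  Σ(broken) = 2257 kJ
Bonds formed (products):
  N–H: 6 × 379 = 2274
  Σ(formed) = 2274 kJ
ΔH = Σ(broken) − Σ(formed) = 2257 − 2274 = −17 kJ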